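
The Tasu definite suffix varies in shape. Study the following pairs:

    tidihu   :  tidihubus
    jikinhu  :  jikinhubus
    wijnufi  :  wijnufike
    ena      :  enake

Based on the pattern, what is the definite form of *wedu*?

wedubus

Looking at the last vowel of each stem: -bus when the last vowel of the stem is a rounded vowel (*tidihu*, *jikinhu*); -ke when the last vowel of the stem is an unrounded vowel (*wijnufi*, *ena*).
Since the last vowel of *wedu* is /u/ (a rounded vowel), it takes -bus, giving *wedubus*.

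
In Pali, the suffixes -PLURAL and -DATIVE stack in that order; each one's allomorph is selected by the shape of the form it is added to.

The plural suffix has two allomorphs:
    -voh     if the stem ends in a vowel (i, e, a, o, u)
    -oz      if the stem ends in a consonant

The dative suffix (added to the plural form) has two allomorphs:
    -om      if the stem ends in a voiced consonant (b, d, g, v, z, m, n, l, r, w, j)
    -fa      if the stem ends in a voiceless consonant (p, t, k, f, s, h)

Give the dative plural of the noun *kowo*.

*kowo*: final sound = /o/, a vowel → -voh → *kowovoh*.
The final consonant of the plural form *kowovoh* is /h/, which is voiceless, so the dative suffix is -fa, giving *kowovohfa*.

kowovohfa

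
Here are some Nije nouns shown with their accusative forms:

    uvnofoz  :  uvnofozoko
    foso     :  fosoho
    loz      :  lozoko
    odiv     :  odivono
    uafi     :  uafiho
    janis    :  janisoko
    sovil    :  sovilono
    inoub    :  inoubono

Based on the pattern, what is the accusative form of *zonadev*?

zonadevono

The alternation tracks the final sound of the stem — -oko when the stem ends in a sibilant (*uvnofoz*, *loz*, *janis*); -ono when the stem ends in a non-sibilant consonant (*odiv*, *sovil*, *inoub*); -ho when the stem ends in a vowel (*foso*, *uafi*).
The final sound of *zonadev* is /v/, which is a non-sibilant consonant, so the suffix is -ono, giving *zonadevono*.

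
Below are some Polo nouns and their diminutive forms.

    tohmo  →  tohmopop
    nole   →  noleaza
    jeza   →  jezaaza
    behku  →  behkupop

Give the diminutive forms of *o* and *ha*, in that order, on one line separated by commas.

opop, haaza

Looking at the last vowel of each stem: -pop when the last vowel of the stem is a rounded vowel (*tohmo*, *behku*); -aza when the last vowel of the stem is an unrounded vowel (*nole*, *jeza*).
*o*: last vowel = /o/, a rounded vowel → -pop → *opop*.
*ha* — last vowel /a/ (an unrounded vowel) → -aza → *haaza*.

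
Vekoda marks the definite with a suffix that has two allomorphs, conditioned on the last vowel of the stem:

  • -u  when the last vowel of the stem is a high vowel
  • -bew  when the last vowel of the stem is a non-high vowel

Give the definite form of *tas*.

The last vowel of *tas* is /a/, which is a non-high vowel, so the suffix is -bew, giving *tasbew*.

tasbew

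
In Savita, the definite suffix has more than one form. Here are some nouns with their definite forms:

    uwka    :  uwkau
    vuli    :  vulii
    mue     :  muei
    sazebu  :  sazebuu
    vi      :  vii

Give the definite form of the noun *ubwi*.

ubwii

The alternation tracks the last vowel of the stem — -i when the last vowel of the stem is a front vowel (*vuli*, *mue*, *vi*); -u when the last vowel of the stem is a back vowel (*uwka*, *sazebu*).
*ubwi*: last vowel = /i/, a front vowel → -i → *ubwii*.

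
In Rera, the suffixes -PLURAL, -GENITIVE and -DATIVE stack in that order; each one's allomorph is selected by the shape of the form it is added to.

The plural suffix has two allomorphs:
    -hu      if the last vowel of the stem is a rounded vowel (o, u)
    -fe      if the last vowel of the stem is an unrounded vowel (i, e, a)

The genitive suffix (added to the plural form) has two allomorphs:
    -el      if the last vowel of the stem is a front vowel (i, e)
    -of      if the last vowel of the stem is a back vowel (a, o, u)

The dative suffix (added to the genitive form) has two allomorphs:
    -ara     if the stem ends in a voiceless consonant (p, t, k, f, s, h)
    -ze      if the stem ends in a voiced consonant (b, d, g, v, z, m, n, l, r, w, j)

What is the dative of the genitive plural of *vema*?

Since the last vowel of *vema* is /a/ (an unrounded vowel), it takes -fe, giving *vemafe*.
The last vowel of the plural form *vemafe* is /e/, which is a front vowel, so the genitive suffix is -el, giving *vemafeel*.
The genitive form *vemafeel*: final consonant = /l/, voiced → -ze → *vemafeelze*.

vemafeelze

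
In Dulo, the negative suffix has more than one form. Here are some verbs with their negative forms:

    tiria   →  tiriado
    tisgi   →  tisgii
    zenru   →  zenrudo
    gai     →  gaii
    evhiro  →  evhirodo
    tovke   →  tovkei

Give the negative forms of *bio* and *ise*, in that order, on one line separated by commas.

biodo, isei

The pattern is front/back vowel harmony: -i when the last vowel of the stem is a front vowel (*tisgi*, *gai*, *tovke*); -do when the last vowel of the stem is a back vowel (*tiria*, *zenru*, *evhiro*).
The last vowel of *bio* is /o/, which is a back vowel, so the suffix is -do, giving *biodo*.
*ise* — last vowel /e/ (a front vowel) → -i → *isei*.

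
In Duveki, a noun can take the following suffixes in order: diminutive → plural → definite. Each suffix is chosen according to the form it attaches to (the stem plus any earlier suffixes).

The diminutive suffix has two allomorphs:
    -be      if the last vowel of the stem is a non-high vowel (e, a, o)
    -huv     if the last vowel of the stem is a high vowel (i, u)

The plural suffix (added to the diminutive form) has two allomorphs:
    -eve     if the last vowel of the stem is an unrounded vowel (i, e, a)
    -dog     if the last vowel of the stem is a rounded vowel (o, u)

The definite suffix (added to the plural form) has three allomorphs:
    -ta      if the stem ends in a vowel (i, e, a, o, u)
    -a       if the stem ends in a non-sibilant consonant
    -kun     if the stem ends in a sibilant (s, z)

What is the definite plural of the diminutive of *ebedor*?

ebedorbeeveta

The last vowel of *ebedor* is /o/, which is a non-high vowel, so the diminutive suffix is -be, giving *ebedorbe*.
Since the last vowel of the diminutive form *ebedorbe* is /e/ (an unrounded vowel), it takes -eve, giving *ebedorbeeve*.
Since the final sound of the plural form *ebedorbeeve* is /e/ (a vowel), it takes -ta, giving *ebedorbeeveta*.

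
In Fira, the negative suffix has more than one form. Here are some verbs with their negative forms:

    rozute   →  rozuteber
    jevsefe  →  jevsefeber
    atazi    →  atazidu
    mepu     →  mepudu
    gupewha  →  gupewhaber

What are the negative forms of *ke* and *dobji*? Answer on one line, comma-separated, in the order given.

keber, dobjidu

The suffix is conditioned by the last vowel: -du when the last vowel of the stem is a high vowel (*atazi*, *mepu*); -ber when the last vowel of the stem is a non-high vowel (*rozute*, *jevsefe*, *gupewha*).
*ke* — last vowel /e/ (a non-high vowel) → -ber → *keber*.
Since the last vowel of *dobji* is /i/ (a high vowel), it takes -du, giving *dobjidu*.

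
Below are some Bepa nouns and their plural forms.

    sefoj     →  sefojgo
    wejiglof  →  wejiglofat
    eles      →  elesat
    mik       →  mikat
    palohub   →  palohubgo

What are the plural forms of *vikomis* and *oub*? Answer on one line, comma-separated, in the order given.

The alternation tracks the final consonant of the stem — -at when the stem ends in a voiceless consonant (*wejiglof*, *eles*, *mik*); -go when the stem ends in a voiced consonant (*sefoj*, *palohub*).
Since the final consonant of *vikomis* is /s/ (voiceless), it takes -at, giving *vikomisat*.
*oub*: final consonant = /b/, voiced → -go → *oubgo*.

vikomisat, oubgo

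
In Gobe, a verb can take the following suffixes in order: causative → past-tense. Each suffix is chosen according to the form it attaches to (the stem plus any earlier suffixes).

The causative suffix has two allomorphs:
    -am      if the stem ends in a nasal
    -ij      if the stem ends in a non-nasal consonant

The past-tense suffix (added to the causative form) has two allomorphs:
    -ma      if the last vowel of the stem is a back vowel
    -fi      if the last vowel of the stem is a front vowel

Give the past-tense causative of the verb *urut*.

Since the final consonant of *urut* is /t/ (non-nasal), it takes -ij, giving *urutij*.
The causative form *urutij* — last vowel /i/ (a front vowel) → -fi → *urutijfi*.

urutijfi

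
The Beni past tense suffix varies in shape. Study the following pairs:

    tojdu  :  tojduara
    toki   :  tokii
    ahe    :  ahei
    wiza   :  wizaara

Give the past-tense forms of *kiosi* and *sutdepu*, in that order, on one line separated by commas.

The pattern is front/back vowel harmony: -i when the last vowel of the stem is a front vowel (*toki*, *ahe*); -ara when the last vowel of the stem is a back vowel (*tojdu*, *wiza*).
Since the last vowel of *kiosi* is /i/ (a front vowel), it takes -i, giving *kiosii*.
Since the last vowel of *sutdepu* is /u/ (a back vowel), it takes -ara, giving *sutdepuara*.

kiosii, sutdepuara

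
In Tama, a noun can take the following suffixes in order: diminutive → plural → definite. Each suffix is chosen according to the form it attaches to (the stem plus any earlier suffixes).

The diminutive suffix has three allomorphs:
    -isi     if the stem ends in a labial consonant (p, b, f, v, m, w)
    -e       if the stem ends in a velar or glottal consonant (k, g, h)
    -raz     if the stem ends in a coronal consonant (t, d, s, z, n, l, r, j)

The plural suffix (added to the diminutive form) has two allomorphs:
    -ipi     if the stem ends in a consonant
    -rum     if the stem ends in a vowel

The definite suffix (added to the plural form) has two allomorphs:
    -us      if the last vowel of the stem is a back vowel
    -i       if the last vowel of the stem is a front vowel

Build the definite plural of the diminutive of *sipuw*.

Since the final consonant of *sipuw* is /w/ (labial), it takes -isi, giving *sipuwisi*.
The final sound of the diminutive form *sipuwisi* is /i/, which is a vowel, so the plural suffix is -rum, giving *sipuwisirum*.
Since the last vowel of the plural form *sipuwisirum* is /u/ (a back vowel), it takes -us, giving *sipuwisirumus*.

sipuwisirumus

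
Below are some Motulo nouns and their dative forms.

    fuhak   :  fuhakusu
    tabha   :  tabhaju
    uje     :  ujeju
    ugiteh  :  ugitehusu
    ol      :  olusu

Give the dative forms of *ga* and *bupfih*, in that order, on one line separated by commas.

The alternation tracks the final sound of the stem — -usu when the stem ends in a consonant (*fuhak*, *ugiteh*, *ol*); -ju when the stem ends in a vowel (*tabha*, *uje*).
*ga* — final sound /a/ (a vowel) → -ju → *gaju*.
The final sound of *bupfih* is /h/, which is a consonant, so the suffix is -usu, giving *bupfihusu*.

gaju, bupfihusu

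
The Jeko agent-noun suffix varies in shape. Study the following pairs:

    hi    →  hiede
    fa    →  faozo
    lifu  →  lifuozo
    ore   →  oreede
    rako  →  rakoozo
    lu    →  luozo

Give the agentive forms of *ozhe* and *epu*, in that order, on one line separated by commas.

Looking at the last vowel of each stem: -ede when the last vowel of the stem is a front vowel (*hi*, *ore*); -ozo when the last vowel of the stem is a back vowel (*fa*, *lifu*, *rako*, *lu*).
*ozhe* — last vowel /e/ (a front vowel) → -ede → *ozheede*.
Since the last vowel of *epu* is /u/ (a back vowel), it takes -ozo, giving *epuozo*.

ozheede, epuozo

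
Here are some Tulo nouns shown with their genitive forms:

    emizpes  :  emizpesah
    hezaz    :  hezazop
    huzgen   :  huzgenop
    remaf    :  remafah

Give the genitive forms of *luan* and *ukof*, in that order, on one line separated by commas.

luanop, ukofah

The alternation tracks the final consonant of the stem — -ah when the stem ends in a voiceless consonant (*emizpes*, *remaf*); -op when the stem ends in a voiced consonant (*hezaz*, *huzgen*).
*luan*: final consonant = /n/, voiced → -op → *luanop*.
*ukof* — final consonant /f/ (voiceless) → -ah → *ukofah*.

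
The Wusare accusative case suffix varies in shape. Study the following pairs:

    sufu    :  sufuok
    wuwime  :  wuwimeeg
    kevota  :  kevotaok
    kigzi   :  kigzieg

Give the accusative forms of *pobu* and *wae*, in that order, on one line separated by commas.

pobuok, waeeg

The pattern is front/back vowel harmony: -eg when the last vowel of the stem is a front vowel (*wuwime*, *kigzi*); -ok when the last vowel of the stem is a back vowel (*sufu*, *kevota*).
Since the last vowel of *pobu* is /u/ (a back vowel), it takes -ok, giving *pobuok*.
*wae* — last vowel /e/ (a front vowel) → -eg → *waeeg*.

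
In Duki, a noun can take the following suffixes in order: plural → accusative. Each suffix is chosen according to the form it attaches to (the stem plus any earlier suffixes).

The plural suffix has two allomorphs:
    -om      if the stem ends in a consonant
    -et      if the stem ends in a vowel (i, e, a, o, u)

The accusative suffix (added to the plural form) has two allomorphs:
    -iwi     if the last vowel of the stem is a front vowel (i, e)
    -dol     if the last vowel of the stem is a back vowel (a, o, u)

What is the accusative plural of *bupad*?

*bupad* — final sound /d/ (a consonant) → -om → *bupadom*.
The plural form *bupadom* — last vowel /o/ (a back vowel) → -dol → *bupadomdol*.

bupadomdol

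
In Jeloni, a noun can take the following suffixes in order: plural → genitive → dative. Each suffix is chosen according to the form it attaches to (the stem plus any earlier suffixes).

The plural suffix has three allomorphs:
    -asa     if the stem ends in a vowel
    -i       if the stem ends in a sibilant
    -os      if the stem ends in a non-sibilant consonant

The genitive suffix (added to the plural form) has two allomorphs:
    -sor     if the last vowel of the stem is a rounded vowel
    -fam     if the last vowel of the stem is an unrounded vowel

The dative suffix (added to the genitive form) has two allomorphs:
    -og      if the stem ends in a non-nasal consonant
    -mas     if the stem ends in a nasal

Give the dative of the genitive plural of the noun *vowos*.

vowosifammas

The final sound of *vowos* is /s/, which is a sibilant, so the plural suffix is -i, giving *vowosi*.
The plural form *vowosi* — last vowel /i/ (an unrounded vowel) → -fam → *vowosifam*.
The genitive form *vowosifam* — final consonant /m/ (a nasal) → -mas → *vowosifammas*.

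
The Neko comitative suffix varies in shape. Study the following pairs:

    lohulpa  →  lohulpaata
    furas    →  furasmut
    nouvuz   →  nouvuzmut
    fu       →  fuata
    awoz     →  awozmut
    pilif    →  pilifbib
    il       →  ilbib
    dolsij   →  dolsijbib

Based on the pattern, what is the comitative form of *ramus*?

The suffix is conditioned by the final sound: -mut when the stem ends in a sibilant (*furas*, *nouvuz*, *awoz*); -bib when the stem ends in a non-sibilant consonant (*pilif*, *il*, *dolsij*); -ata when the stem ends in a vowel (*lohulpa*, *fu*).
*ramus*: final sound = /s/, a sibilant → -mut → *ramusmut*.

ramusmut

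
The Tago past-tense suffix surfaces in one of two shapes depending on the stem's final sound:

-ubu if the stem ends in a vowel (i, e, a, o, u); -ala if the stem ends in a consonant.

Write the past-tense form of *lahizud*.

Since the final sound of *lahizud* is /d/ (a consonant), it takes -ala, giving *lahizudala*.

lahizudala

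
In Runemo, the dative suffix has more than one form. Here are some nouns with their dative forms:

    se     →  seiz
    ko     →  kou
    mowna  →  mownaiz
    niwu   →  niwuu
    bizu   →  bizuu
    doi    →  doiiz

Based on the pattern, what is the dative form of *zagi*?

The alternation tracks the last vowel of the stem — -u when the last vowel of the stem is a rounded vowel (*ko*, *niwu*, *bizu*); -iz when the last vowel of the stem is an unrounded vowel (*se*, *mowna*, *doi*).
*zagi* — last vowel /i/ (an unrounded vowel) → -iz → *zagiiz*.

zagiiz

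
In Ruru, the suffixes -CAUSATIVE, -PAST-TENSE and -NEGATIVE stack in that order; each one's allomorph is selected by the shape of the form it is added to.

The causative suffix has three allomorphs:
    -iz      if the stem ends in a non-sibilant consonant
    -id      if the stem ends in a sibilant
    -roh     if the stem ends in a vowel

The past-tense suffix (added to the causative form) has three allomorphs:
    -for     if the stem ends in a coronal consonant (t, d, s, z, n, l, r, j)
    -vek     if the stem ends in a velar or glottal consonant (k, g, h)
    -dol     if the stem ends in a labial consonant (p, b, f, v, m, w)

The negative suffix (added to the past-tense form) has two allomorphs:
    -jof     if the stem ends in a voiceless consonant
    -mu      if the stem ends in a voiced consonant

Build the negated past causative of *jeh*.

*jeh* — final sound /h/ (a non-sibilant consonant) → -iz → *jehiz*.
Since the final consonant of the causative form *jehiz* is /z/ (coronal), it takes -for, giving *jehizfor*.
The past-tense form *jehizfor* — final consonant /r/ (voiced) → -mu → *jehizformu*.

jehizformu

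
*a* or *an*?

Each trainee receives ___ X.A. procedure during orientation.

The indefinite article is chosen by the initial *sound* of the following word, not its spelling.
The initialism *X.A.* is read letter by letter; the first letter, X, is pronounced /ɛks/, which begins with a vowel sound.
So the article is *an*: Each trainee receives an X.A. procedure during orientation.

an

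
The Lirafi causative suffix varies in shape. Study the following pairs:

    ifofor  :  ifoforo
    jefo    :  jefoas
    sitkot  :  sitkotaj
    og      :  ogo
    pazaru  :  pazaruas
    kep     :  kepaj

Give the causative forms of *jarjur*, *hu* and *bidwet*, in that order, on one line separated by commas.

The alternation tracks the final sound of the stem — -aj when the stem ends in a voiceless consonant (*sitkot*, *kep*); -o when the stem ends in a voiced consonant (*ifofor*, *og*); -as when the stem ends in a vowel (*jefo*, *pazaru*).
*jarjur* — final sound /r/ (a voiced consonant) → -o → *jarjuro*.
The final sound of *hu* is /u/, which is a vowel, so the suffix is -as, giving *huas*.
Since the final sound of *bidwet* is /t/ (a voiceless consonant), it takes -aj, giving *bidwetaj*.

jarjuro, huas, bidwetaj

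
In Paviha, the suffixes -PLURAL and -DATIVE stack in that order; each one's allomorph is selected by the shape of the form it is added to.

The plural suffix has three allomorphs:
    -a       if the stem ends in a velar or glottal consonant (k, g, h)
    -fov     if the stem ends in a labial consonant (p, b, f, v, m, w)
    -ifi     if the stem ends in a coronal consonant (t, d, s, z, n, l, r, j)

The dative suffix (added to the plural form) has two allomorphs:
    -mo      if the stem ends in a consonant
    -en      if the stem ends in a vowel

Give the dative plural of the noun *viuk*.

The final consonant of *viuk* is /k/, which is velar/glottal, so the plural suffix is -a, giving *viuka*.
The plural form *viuka* — final sound /a/ (a vowel) → -en → *viukaen*.

viukaen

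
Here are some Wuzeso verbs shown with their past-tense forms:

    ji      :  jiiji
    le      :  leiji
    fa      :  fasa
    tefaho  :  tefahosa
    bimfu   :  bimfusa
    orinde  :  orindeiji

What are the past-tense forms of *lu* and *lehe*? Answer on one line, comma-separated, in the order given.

lusa, leheiji

Looking at the last vowel of each stem: -iji when the last vowel of the stem is a front vowel (*ji*, *le*, *orinde*); -sa when the last vowel of the stem is a back vowel (*fa*, *tefaho*, *bimfu*).
*lu*: last vowel = /u/, a back vowel → -sa → *lusa*.
Since the last vowel of *lehe* is /e/ (a front vowel), it takes -iji, giving *leheiji*.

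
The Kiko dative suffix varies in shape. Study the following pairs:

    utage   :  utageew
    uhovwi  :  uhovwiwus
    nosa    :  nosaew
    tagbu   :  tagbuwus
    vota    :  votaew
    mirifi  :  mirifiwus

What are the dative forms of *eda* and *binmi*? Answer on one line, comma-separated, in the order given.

Looking at the last vowel of each stem: -wus when the last vowel of the stem is a high vowel (*uhovwi*, *tagbu*, *mirifi*); -ew when the last vowel of the stem is a non-high vowel (*utage*, *nosa*, *vota*).
*eda*: last vowel = /a/, a non-high vowel → -ew → *edaew*.
*binmi*: last vowel = /i/, a high vowel → -wus → *binmiwus*.

edaew, binmiwus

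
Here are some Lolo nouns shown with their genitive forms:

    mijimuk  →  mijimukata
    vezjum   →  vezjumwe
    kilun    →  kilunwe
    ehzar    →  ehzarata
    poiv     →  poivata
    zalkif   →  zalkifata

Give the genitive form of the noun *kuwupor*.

kuwuporata

The pattern is nasality of the final consonant: -we when the stem ends in a nasal (*vezjum*, *kilun*); -ata when the stem ends in a non-nasal consonant (*mijimuk*, *ehzar*, *poiv*, *zalkif*).
*kuwupor* — final consonant /r/ (non-nasal) → -ata → *kuwuporata*.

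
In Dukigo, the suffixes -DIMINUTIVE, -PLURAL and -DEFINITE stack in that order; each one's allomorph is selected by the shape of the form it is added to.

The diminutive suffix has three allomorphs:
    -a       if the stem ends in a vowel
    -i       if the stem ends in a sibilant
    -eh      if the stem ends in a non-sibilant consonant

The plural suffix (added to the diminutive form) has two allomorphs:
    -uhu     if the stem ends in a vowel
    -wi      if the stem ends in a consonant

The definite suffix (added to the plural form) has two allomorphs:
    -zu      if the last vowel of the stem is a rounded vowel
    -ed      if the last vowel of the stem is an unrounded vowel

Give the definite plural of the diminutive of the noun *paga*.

The final sound of *paga* is /a/, which is a vowel, so the diminutive suffix is -a, giving *pagaa*.
The diminutive form *pagaa*: final sound = /a/, a vowel → -uhu → *pagaauhu*.
The plural form *pagaauhu* — last vowel /u/ (a rounded vowel) → -zu → *pagaauhuzu*.

pagaauhuzu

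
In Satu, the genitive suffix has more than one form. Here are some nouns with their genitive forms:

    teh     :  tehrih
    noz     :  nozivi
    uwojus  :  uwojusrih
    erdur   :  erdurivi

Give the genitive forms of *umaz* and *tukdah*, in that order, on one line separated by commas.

umazivi, tukdahrih

The suffix is conditioned by the final consonant: -rih when the stem ends in a voiceless consonant (*teh*, *uwojus*); -ivi when the stem ends in a voiced consonant (*noz*, *erdur*).
*umaz* — final consonant /z/ (voiced) → -ivi → *umazivi*.
*tukdah* — final consonant /h/ (voiceless) → -rih → *tukdahrih*.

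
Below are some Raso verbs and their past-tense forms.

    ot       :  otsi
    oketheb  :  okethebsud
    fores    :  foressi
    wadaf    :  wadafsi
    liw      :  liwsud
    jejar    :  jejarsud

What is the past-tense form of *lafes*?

The alternation tracks the final consonant of the stem — -si when the stem ends in a voiceless consonant (*ot*, *fores*, *wadaf*); -sud when the stem ends in a voiced consonant (*oketheb*, *liw*, *jejar*).
*lafes* — final consonant /s/ (voiceless) → -si → *lafessi*.

lafessi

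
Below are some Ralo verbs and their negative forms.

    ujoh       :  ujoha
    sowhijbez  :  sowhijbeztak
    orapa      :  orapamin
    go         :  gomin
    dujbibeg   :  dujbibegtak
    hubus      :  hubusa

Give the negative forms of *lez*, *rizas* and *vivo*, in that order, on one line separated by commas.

leztak, rizasa, vivomin

Looking at the final sound of each stem: -a when the stem ends in a voiceless consonant (*ujoh*, *hubus*); -tak when the stem ends in a voiced consonant (*sowhijbez*, *dujbibeg*); -min when the stem ends in a vowel (*orapa*, *go*).
Since the final sound of *lez* is /z/ (a voiced consonant), it takes -tak, giving *leztak*.
Since the final sound of *rizas* is /s/ (a voiceless consonant), it takes -a, giving *rizasa*.
*vivo* — final sound /o/ (a vowel) → -min → *vivomin*.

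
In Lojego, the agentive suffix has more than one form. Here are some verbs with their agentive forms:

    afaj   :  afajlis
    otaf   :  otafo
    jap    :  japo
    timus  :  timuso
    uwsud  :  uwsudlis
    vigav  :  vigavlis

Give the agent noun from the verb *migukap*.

migukapo

Looking at the final consonant of each stem: -o when the stem ends in a voiceless consonant (*otaf*, *jap*, *timus*); -lis when the stem ends in a voiced consonant (*afaj*, *uwsud*, *vigav*).
Since the final consonant of *migukap* is /p/ (voiceless), it takes -o, giving *migukapo*.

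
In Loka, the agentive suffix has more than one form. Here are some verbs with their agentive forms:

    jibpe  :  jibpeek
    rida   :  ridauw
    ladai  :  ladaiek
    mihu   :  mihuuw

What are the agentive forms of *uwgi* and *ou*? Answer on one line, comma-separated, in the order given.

uwgiek, ouuw

The suffix is conditioned by the last vowel: -ek when the last vowel of the stem is a front vowel (*jibpe*, *ladai*); -uw when the last vowel of the stem is a back vowel (*rida*, *mihu*).
*uwgi*: last vowel = /i/, a front vowel → -ek → *uwgiek*.
*ou*: last vowel = /u/, a back vowel → -uw → *ouuw*.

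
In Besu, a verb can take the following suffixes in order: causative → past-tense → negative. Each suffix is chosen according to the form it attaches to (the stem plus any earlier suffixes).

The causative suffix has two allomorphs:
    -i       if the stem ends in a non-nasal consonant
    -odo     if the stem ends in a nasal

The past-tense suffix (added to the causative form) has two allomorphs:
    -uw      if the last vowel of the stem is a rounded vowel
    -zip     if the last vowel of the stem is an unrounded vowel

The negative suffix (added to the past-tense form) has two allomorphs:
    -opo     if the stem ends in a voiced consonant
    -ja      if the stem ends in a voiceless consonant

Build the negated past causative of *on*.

onodouwopo

*on* — final consonant /n/ (a nasal) → -odo → *onodo*.
The causative form *onodo* — last vowel /o/ (a rounded vowel) → -uw → *onodouw*.
The past-tense form *onodouw* — final consonant /w/ (voiced) → -opo → *onodouwopo*.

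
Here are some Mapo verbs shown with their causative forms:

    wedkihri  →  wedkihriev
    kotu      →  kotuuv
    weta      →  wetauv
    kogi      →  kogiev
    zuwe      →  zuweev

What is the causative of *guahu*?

guahuuv

Looking at the last vowel of each stem: -ev when the last vowel of the stem is a front vowel (*wedkihri*, *kogi*, *zuwe*); -uv when the last vowel of the stem is a back vowel (*kotu*, *weta*).
*guahu*: last vowel = /u/, a back vowel → -uv → *guahuuv*.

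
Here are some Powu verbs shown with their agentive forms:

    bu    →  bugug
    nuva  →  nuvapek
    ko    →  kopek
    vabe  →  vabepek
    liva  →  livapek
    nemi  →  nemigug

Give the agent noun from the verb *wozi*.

Looking at the last vowel of each stem: -gug when the last vowel of the stem is a high vowel (*bu*, *nemi*); -pek when the last vowel of the stem is a non-high vowel (*nuva*, *ko*, *vabe*, *liva*).
Since the last vowel of *wozi* is /i/ (a high vowel), it takes -gug, giving *wozigug*.

wozigug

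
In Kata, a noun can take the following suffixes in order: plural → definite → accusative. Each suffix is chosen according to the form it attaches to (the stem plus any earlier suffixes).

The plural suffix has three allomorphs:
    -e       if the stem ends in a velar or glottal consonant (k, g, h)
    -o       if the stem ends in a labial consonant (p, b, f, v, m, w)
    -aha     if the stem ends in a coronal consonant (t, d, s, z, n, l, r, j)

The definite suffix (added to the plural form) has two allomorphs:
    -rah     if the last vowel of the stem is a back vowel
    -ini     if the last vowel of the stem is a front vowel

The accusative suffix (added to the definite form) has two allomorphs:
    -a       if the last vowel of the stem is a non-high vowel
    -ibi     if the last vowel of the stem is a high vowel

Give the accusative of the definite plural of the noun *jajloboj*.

*jajloboj*: final consonant = /j/, coronal → -aha → *jajlobojaha*.
The plural form *jajlobojaha*: last vowel = /a/, a back vowel → -rah → *jajlobojaharah*.
The definite form *jajlobojaharah* — last vowel /a/ (a non-high vowel) → -a → *jajlobojaharaha*.

jajlobojaharaha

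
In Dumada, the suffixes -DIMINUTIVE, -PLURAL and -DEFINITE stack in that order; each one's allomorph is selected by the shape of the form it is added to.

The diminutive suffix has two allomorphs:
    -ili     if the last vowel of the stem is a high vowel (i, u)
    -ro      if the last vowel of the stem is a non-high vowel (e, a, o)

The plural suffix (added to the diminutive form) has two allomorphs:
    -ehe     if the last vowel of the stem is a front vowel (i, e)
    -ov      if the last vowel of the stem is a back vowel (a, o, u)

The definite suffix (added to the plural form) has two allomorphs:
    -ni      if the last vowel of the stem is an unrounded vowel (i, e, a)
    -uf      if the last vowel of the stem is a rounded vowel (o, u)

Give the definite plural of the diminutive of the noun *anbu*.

anbuilieheni

*anbu* — last vowel /u/ (a high vowel) → -ili → *anbuili*.
The last vowel of the diminutive form *anbuili* is /i/, which is a front vowel, so the plural suffix is -ehe, giving *anbuiliehe*.
The plural form *anbuiliehe*: last vowel = /e/, an unrounded vowel → -ni → *anbuilieheni*.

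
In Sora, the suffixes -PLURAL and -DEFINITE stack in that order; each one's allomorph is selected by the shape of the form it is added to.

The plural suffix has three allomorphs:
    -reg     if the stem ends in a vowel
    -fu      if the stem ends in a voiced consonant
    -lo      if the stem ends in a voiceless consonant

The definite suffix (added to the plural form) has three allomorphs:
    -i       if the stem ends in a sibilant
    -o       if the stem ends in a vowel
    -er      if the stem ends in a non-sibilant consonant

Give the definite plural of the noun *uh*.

uhloo

*uh*: final sound = /h/, a voiceless consonant → -lo → *uhlo*.
The plural form *uhlo*: final sound = /o/, a vowel → -o → *uhloo*.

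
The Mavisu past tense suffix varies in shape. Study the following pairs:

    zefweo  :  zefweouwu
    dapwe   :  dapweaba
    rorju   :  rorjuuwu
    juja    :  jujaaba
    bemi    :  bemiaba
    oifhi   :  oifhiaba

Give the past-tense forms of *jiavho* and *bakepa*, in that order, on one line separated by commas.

jiavhouwu, bakepaaba

The suffix is conditioned by the last vowel: -uwu when the last vowel of the stem is a rounded vowel (*zefweo*, *rorju*); -aba when the last vowel of the stem is an unrounded vowel (*dapwe*, *juja*, *bemi*, *oifhi*).
*jiavho*: last vowel = /o/, a rounded vowel → -uwu → *jiavhouwu*.
Since the last vowel of *bakepa* is /a/ (an unrounded vowel), it takes -aba, giving *bakepaaba*.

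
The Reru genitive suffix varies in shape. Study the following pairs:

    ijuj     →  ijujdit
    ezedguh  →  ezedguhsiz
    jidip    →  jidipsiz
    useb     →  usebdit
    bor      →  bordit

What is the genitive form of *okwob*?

okwobdit

The alternation tracks the final consonant of the stem — -siz when the stem ends in a voiceless consonant (*ezedguh*, *jidip*); -dit when the stem ends in a voiced consonant (*ijuj*, *useb*, *bor*).
The final consonant of *okwob* is /b/, which is voiced, so the suffix is -dit, giving *okwobdit*.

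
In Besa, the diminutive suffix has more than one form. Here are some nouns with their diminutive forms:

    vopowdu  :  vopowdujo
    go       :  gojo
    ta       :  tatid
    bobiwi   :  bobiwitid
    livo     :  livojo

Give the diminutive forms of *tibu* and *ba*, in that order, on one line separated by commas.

tibujo, batid

The suffix is conditioned by the last vowel: -jo when the last vowel of the stem is a rounded vowel (*vopowdu*, *go*, *livo*); -tid when the last vowel of the stem is an unrounded vowel (*ta*, *bobiwi*).
The last vowel of *tibu* is /u/, which is a rounded vowel, so the suffix is -jo, giving *tibujo*.
*ba*: last vowel = /a/, an unrounded vowel → -tid → *batid*.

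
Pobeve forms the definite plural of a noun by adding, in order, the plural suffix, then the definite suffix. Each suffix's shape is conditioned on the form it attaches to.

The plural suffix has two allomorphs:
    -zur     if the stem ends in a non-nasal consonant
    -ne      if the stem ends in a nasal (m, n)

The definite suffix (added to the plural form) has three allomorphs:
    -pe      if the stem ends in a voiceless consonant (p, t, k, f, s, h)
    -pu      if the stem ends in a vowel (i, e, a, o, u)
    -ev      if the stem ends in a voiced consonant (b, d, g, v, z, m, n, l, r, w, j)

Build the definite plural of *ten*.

tennepu

Since the final consonant of *ten* is /n/ (a nasal), it takes -ne, giving *tenne*.
Since the final sound of the plural form *tenne* is /e/ (a vowel), it takes -pu, giving *tennepu*.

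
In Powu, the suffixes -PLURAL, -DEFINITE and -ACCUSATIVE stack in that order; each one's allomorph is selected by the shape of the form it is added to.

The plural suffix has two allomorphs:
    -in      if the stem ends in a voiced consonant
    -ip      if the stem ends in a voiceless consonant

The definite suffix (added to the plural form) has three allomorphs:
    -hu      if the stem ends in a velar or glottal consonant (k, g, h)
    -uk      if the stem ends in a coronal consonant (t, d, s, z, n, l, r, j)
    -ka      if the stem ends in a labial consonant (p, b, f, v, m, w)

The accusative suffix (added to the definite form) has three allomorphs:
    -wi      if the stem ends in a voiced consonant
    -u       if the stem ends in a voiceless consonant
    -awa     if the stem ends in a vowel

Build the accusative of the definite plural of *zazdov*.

zazdovinuku

The final consonant of *zazdov* is /v/, which is voiced, so the plural suffix is -in, giving *zazdovin*.
The plural form *zazdovin*: final consonant = /n/, coronal → -uk → *zazdovinuk*.
The definite form *zazdovinuk* — final sound /k/ (a voiceless consonant) → -u → *zazdovinuku*.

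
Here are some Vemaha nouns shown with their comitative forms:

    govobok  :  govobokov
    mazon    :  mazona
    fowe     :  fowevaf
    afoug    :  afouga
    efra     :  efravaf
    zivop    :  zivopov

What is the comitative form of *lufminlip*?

The suffix is conditioned by the final sound: -ov when the stem ends in a voiceless consonant (*govobok*, *zivop*); -a when the stem ends in a voiced consonant (*mazon*, *afoug*); -vaf when the stem ends in a vowel (*fowe*, *efra*).
Since the final sound of *lufminlip* is /p/ (a voiceless consonant), it takes -ov, giving *lufminlipov*.

lufminlipov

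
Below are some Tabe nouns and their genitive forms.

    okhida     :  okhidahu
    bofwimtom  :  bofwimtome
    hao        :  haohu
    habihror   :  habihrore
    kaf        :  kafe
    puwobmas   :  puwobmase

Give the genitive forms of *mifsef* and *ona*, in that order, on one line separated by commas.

mifsefe, onahu

The alternation tracks the final sound of the stem — -e when the stem ends in a consonant (*bofwimtom*, *habihror*, *kaf*, *puwobmas*); -hu when the stem ends in a vowel (*okhida*, *hao*).
*mifsef* — final sound /f/ (a consonant) → -e → *mifsefe*.
Since the final sound of *ona* is /a/ (a vowel), it takes -hu, giving *onahu*.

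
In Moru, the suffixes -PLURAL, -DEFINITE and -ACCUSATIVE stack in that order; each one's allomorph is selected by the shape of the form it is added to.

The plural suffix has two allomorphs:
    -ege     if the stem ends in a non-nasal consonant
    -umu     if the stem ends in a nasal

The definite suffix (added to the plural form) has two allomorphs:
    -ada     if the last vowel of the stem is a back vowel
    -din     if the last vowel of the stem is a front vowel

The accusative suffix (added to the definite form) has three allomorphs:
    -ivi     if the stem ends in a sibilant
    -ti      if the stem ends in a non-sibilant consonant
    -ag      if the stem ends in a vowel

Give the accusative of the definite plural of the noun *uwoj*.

Since the final consonant of *uwoj* is /j/ (non-nasal), it takes -ege, giving *uwojege*.
Since the last vowel of the plural form *uwojege* is /e/ (a front vowel), it takes -din, giving *uwojegedin*.
Since the final sound of the definite form *uwojegedin* is /n/ (a non-sibilant consonant), it takes -ti, giving *uwojegedinti*.

uwojegedinti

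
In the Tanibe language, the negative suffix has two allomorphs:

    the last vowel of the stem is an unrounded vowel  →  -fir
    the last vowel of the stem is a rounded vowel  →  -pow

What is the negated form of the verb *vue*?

*vue* — last vowel /e/ (an unrounded vowel) → -fir → *vuefir*.

vuefir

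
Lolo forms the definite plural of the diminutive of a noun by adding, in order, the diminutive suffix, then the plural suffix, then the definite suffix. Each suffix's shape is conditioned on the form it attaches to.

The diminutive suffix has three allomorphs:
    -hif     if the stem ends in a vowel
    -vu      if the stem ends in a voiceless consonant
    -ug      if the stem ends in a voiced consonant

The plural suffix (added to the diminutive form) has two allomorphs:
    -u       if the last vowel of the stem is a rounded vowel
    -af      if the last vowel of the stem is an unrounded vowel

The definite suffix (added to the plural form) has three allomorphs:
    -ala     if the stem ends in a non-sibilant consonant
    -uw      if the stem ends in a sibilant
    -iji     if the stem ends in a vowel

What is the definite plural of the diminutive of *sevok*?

Since the final sound of *sevok* is /k/ (a voiceless consonant), it takes -vu, giving *sevokvu*.
The last vowel of the diminutive form *sevokvu* is /u/, which is a rounded vowel, so the plural suffix is -u, giving *sevokvuu*.
The plural form *sevokvuu*: final sound = /u/, a vowel → -iji → *sevokvuuiji*.

sevokvuuiji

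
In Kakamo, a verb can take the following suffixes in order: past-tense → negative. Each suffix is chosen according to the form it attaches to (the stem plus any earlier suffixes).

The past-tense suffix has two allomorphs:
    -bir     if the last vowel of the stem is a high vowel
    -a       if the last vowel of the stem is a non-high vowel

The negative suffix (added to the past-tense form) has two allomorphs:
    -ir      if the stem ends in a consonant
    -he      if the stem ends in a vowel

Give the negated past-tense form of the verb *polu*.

The last vowel of *polu* is /u/, which is a high vowel, so the past-tense suffix is -bir, giving *polubir*.
The past-tense form *polubir*: final sound = /r/, a consonant → -ir → *polubirir*.

polubirir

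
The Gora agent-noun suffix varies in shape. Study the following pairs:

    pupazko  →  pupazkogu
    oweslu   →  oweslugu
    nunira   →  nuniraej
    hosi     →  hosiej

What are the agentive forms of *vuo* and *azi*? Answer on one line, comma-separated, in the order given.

The suffix is conditioned by the last vowel: -gu when the last vowel of the stem is a rounded vowel (*pupazko*, *oweslu*); -ej when the last vowel of the stem is an unrounded vowel (*nunira*, *hosi*).
The last vowel of *vuo* is /o/, which is a rounded vowel, so the suffix is -gu, giving *vuogu*.
Since the last vowel of *azi* is /i/ (an unrounded vowel), it takes -ej, giving *aziej*.

vuogu, aziej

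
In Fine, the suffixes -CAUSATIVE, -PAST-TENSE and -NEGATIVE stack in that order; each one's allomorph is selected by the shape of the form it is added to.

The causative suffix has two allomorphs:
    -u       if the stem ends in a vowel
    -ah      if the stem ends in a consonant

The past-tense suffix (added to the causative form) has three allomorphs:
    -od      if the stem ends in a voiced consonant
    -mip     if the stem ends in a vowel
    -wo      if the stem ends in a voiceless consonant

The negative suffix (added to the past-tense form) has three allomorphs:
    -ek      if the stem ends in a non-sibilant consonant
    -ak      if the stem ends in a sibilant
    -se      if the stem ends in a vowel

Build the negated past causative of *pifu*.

pifuumipek

*pifu* — final sound /u/ (a vowel) → -u → *pifuu*.
The final sound of the causative form *pifuu* is /u/, which is a vowel, so the past-tense suffix is -mip, giving *pifuumip*.
The past-tense form *pifuumip* — final sound /p/ (a non-sibilant consonant) → -ek → *pifuumipek*.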